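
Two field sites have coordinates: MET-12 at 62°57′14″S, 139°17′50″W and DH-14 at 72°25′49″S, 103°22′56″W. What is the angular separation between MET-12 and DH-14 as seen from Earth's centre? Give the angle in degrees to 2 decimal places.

16.21°

MET-12: φ = -62.95389°, λ = -139.29722°
DH-14: φ = -72.43028°, λ = -103.38222°
Δφ = -9.4764°,  Δλ = 35.9150°
a = sin²(Δφ/2) + cos φ₁ cos φ₂ sin²(Δλ/2) = 0.019871
c = 2·arcsin(√a) = 0.282869 rad = 16.2072°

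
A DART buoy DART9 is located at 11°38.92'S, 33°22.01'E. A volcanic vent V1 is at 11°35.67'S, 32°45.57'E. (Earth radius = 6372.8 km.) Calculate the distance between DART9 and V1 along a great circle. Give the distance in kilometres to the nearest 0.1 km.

DART9: φ = -11.64867°, λ = +33.36683°
V1: φ = -11.59450°, λ = +32.75950°
Δφ = 0.0542°,  Δλ = -0.6073°
a = sin²(Δφ/2) + cos φ₁ cos φ₂ sin²(Δλ/2) = 0.000027
c = 2·arcsin(√a) = 0.010426 rad = 0.5973°
d = R·c = 6372.8 × 0.010426 = 66.4 km

66.4 km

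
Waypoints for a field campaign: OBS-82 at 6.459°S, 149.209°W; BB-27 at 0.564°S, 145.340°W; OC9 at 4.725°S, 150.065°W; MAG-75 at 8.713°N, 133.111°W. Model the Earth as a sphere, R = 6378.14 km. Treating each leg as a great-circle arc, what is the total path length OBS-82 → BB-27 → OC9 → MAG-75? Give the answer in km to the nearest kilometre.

3889 km

OBS-82→BB-27: c = 0.122982 rad, d = 784.39 km
BB-27→OC9: c = 0.109806 rad, d = 700.36 km
OC9→MAG-75: c = 0.376904 rad, d = 2403.94 km
Total = 784.39 + 700.36 + 2403.94 = 3888.70 km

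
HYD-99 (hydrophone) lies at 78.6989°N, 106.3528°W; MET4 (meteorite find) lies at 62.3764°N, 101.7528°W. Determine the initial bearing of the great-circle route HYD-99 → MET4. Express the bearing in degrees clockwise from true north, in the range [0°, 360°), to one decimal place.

Δλ = 4.6000°
y = sin Δλ · cos φ₂ = 0.037185
x = cos φ₁ sin φ₂ − sin φ₁ cos φ₂ cos Δλ = -0.279579
θ = atan2(y, x) = 172.4239° → 172.4239° (mod 360°)

172.4°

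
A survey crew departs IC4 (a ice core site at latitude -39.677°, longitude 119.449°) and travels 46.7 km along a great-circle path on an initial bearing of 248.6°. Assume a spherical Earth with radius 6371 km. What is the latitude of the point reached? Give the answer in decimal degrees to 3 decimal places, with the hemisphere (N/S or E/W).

δ = d/R = 46.7/6371 = 0.007330 rad
φ₂ = arcsin(sin φ₁ cos δ + cos φ₁ sin δ cos θ)
   = arcsin(-0.63846·0.99997 + 0.76966·0.00733·-0.36488) = -39.82913°
λ₂ = λ₁ + atan2(sin θ sin δ cos φ₁, cos δ − sin φ₁ sin φ₂) = 118.93982°

39.829°S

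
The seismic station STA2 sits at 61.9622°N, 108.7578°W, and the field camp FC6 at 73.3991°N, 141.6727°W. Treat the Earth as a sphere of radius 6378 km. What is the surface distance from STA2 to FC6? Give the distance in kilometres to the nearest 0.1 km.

1842.0 km

Δφ = 11.4369°,  Δλ = -32.9149°
a = sin²(Δφ/2) + cos φ₁ cos φ₂ sin²(Δλ/2) = 0.020707
c = 2·arcsin(√a) = 0.288800 rad = 16.5470°
d = R·c = 6378 × 0.288800 = 1842.0 km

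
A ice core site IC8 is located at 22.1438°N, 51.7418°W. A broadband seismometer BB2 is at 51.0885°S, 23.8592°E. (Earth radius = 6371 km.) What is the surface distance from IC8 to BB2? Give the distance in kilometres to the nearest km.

Δφ = -73.2323°,  Δλ = 75.6010°
a = sin²(Δφ/2) + cos φ₁ cos φ₂ sin²(Δλ/2) = 0.574311
c = 2·arcsin(√a) = 1.719971 rad = 98.5471°
d = R·c = 6371 × 1.719971 = 10957.9 km

10958 km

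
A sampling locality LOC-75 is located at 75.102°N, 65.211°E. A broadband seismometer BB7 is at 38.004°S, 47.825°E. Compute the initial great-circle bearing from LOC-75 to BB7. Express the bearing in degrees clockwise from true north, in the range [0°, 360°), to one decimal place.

194.9°

Δλ = -17.3860°
y = sin Δλ · cos φ₂ = -0.235451
x = cos φ₁ sin φ₂ − sin φ₁ cos φ₂ cos Δλ = -0.884991
θ = atan2(y, x) = -165.1016° → 194.8984° (mod 360°)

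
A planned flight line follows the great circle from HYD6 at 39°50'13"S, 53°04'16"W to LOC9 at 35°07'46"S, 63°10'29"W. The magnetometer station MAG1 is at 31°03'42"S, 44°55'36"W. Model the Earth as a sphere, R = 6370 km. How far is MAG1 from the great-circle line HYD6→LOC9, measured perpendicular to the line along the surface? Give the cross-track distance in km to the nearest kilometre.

1194 km

HYD6: φ = -39.83694°, λ = -53.07111°
LOC9: φ = -35.12944°, λ = -63.17472°
MAG1: φ = -31.06167°, λ = -44.92667°
δ₁₃ = central angle HYD6→MAG1 = 0.191814 rad  (haversine)
θ₁₃ = bearing HYD6→MAG1 = 39.537°,  θ₁₂ = bearing HYD6→LOC9 = 297.266°
dₓₜ = R·arcsin(sin δ₁₃ · sin(θ₁₃ − θ₁₂)) = 6370·arcsin(0.19064·sin(-257.729°)) = 1193.602 km
|dₓₜ| = 1193.602 km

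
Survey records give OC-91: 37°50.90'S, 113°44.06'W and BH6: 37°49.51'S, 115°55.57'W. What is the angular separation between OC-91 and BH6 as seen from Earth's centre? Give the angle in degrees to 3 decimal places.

1.731°

OC-91: φ = -37.84833°, λ = -113.73433°
BH6: φ = -37.82517°, λ = -115.92617°
Δφ = 0.0232°,  Δλ = -2.1918°
a = sin²(Δφ/2) + cos φ₁ cos φ₂ sin²(Δλ/2) = 0.000228
c = 2·arcsin(√a) = 0.030214 rad = 1.7311°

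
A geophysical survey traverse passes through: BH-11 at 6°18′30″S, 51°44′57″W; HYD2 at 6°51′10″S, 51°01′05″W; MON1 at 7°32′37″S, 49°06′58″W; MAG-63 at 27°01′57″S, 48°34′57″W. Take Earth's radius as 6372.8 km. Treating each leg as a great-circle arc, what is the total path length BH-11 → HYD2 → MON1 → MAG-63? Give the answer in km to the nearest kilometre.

2493 km

BH-11: φ = -6.30833°, λ = -51.74917°
HYD2: φ = -6.85278°, λ = -51.01806°
MON1: φ = -7.54361°, λ = -49.11611°
MAG-63: φ = -27.03250°, λ = -48.58250°
BH-11→HYD2: c = 0.015842 rad, d = 100.96 km
HYD2→MON1: c = 0.035071 rad, d = 223.50 km
MON1→MAG-63: c = 0.340260 rad, d = 2168.41 km
Total = 100.96 + 223.50 + 2168.41 = 2492.87 km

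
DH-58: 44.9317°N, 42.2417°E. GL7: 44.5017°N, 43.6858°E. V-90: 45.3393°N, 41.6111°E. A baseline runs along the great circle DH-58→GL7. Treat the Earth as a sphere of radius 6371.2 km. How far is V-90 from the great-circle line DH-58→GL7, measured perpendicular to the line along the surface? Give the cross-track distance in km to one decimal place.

δ₁₃ = central angle DH-58→V-90 = 0.010530 rad  (haversine)
θ₁₃ = bearing DH-58→V-90 = 312.721°,  θ₁₂ = bearing DH-58→GL7 = 112.226°
dₓₜ = R·arcsin(sin δ₁₃ · sin(θ₁₃ − θ₁₂)) = 6371.2·arcsin(0.01053·sin(200.495°)) = -23.490 km
|dₓₜ| = 23.490 km

23.5 km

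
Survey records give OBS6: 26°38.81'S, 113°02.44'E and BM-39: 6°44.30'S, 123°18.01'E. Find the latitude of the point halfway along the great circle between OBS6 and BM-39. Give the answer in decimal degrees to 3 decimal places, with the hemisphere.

OBS6: φ = -26.64683°, λ = +113.04067°
BM-39: φ = -6.73833°, λ = +123.30017°
Bx = cos φ₂ cos Δλ = 0.977214,  By = cos φ₂ sin Δλ = 0.176876
φₘ = atan2(sin φ₁ + sin φ₂, √((cos φ₁ + Bx)² + By²)) = -16.75578°
λₘ = λ₁ + atan2(By, cos φ₁ + Bx) = 118.44111°

16.756°S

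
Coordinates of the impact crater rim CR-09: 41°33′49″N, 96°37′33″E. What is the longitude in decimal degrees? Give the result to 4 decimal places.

96.6258°E

96° + 37′/60 + 33″/3600 = 96 + 0.61667 + 0.00917 = 96.6258°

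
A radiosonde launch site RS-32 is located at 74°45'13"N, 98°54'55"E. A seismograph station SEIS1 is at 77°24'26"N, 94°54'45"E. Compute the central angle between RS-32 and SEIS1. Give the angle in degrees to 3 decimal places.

2.821°

RS-32: φ = +74.75361°, λ = +98.91528°
SEIS1: φ = +77.40722°, λ = +94.91250°
Δφ = 2.6536°,  Δλ = -4.0028°
a = sin²(Δφ/2) + cos φ₁ cos φ₂ sin²(Δλ/2) = 0.000606
c = 2·arcsin(√a) = 0.049243 rad = 2.8214°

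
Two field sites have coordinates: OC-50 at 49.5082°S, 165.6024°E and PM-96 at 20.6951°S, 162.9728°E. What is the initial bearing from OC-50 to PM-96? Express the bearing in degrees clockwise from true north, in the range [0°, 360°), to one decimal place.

Δλ = -2.6296°
y = sin Δλ · cos φ₂ = -0.042919
x = cos φ₁ sin φ₂ − sin φ₁ cos φ₂ cos Δλ = 0.481205
θ = atan2(y, x) = -5.0967° → 354.9033° (mod 360°)

354.9°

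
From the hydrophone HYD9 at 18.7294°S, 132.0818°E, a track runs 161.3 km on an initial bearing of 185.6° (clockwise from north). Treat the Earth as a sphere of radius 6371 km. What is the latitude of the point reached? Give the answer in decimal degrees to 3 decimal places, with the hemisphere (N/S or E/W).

20.173°S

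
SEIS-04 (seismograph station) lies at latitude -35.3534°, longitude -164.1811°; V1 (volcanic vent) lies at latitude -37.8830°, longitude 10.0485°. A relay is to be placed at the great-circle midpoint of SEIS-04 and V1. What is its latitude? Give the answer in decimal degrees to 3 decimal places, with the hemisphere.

Bx = cos φ₂ cos Δλ = -0.785267,  By = cos φ₂ sin Δλ = 0.079355
φₘ = atan2(sin φ₁ + sin φ₂, √((cos φ₁ + Bx)² + By²)) = -85.92570°
λₘ = λ₁ + atan2(By, cos φ₁ + Bx) = -95.09946°

85.926°S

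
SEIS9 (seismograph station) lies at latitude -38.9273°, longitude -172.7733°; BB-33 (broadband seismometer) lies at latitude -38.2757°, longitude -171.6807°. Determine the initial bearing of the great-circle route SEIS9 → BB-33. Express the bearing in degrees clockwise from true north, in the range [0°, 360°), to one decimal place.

Δλ = 1.0926°
y = sin Δλ · cos φ₂ = 0.014969
x = cos φ₁ sin φ₂ − sin φ₁ cos φ₂ cos Δλ = 0.011283
θ = atan2(y, x) = 52.9941° → 52.9941° (mod 360°)

53.0°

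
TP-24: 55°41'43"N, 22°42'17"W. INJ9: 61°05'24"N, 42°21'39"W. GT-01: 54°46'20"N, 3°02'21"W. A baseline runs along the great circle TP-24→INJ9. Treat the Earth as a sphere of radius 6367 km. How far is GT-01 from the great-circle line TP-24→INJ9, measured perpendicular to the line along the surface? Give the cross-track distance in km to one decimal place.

TP-24: φ = +55.69528°, λ = -22.70472°
INJ9: φ = +61.09000°, λ = -42.36083°
GT-01: φ = +54.77222°, λ = -3.03917°
δ₁₃ = central angle TP-24→GT-01 = 0.195718 rad  (haversine)
θ₁₃ = bearing TP-24→GT-01 = 86.556°,  θ₁₂ = bearing TP-24→INJ9 = 305.801°
dₓₜ = R·arcsin(sin δ₁₃ · sin(θ₁₃ − θ₁₂)) = 6367·arcsin(0.19447·sin(-219.245°)) = 785.323 km
|dₓₜ| = 785.323 km

785.3 km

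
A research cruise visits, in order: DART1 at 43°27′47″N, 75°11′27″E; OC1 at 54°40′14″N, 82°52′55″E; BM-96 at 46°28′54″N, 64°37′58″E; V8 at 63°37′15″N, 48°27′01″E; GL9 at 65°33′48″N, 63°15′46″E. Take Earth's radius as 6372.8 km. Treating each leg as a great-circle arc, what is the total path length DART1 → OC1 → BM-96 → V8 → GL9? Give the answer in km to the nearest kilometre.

DART1: φ = +43.46306°, λ = +75.19083°
OC1: φ = +54.67056°, λ = +82.88194°
BM-96: φ = +46.48167°, λ = +64.63278°
V8: φ = +63.62083°, λ = +48.45028°
GL9: φ = +65.56333°, λ = +63.26278°
DART1→OC1: c = 0.214167 rad, d = 1364.84 km
OC1→BM-96: c = 0.246484 rad, d = 1570.80 km
BM-96→V8: c = 0.337849 rad, d = 2153.04 km
V8→GL9: c = 0.115675 rad, d = 737.18 km
Total = 1364.84 + 1570.80 + 2153.04 + 737.18 = 5825.86 km

5826 km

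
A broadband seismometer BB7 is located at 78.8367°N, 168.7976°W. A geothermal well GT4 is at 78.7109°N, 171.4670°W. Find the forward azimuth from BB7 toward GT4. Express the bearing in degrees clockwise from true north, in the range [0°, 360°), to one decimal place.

257.7°

Δλ = -2.6694°
y = sin Δλ · cos φ₂ = -0.009117
x = cos φ₁ sin φ₂ − sin φ₁ cos φ₂ cos Δλ = -0.001987
θ = atan2(y, x) = -102.2962° → 257.7038° (mod 360°)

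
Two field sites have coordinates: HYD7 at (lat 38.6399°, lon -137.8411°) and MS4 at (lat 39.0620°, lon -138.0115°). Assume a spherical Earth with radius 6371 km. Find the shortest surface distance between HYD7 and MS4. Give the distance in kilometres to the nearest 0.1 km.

49.2 km

Δφ = 0.4221°,  Δλ = -0.1704°
a = sin²(Δφ/2) + cos φ₁ cos φ₂ sin²(Δλ/2) = 0.000015
c = 2·arcsin(√a) = 0.007723 rad = 0.4425°
d = R·c = 6371 × 0.007723 = 49.2 km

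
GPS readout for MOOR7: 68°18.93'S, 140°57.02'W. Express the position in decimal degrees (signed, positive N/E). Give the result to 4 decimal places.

-68.3155°, -140.9503°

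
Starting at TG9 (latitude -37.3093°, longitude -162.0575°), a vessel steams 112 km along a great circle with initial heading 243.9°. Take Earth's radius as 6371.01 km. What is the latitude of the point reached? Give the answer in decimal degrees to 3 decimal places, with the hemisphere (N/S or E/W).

δ = d/R = 112/6371.01 = 0.017580 rad
φ₂ = arcsin(sin φ₁ cos δ + cos φ₁ sin δ cos θ)
   = arcsin(-0.60612·0.99985 + 0.79538·0.01758·-0.43994) = -37.74693°
λ₂ = λ₁ + atan2(sin θ sin δ cos φ₁, cos δ − sin φ₁ sin φ₂) = -163.20144°

37.747°S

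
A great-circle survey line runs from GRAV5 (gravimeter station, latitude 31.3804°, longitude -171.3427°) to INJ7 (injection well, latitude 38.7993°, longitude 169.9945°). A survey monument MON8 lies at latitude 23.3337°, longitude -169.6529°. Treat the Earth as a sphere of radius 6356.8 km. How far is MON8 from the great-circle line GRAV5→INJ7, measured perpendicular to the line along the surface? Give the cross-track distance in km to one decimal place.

673.1 km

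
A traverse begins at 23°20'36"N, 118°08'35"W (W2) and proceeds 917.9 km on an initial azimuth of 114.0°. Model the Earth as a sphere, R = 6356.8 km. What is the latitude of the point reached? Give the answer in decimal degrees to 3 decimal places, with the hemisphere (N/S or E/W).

19.778°N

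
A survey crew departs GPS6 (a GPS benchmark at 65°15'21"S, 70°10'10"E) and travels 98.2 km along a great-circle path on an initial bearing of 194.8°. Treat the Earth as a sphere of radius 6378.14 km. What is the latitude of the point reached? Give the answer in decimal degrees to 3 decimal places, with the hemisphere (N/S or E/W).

66.108°S

GPS6: φ = -65.25583°, λ = +70.16944°
δ = d/R = 98.2/6378.14 = 0.015396 rad
φ₂ = arcsin(sin φ₁ cos δ + cos φ₁ sin δ cos θ)
   = arcsin(-0.90819·0.99988 + 0.41857·0.01540·-0.96682) = -66.10772°
λ₂ = λ₁ + atan2(sin θ sin δ cos φ₁, cos δ − sin φ₁ sin φ₂) = 69.61309°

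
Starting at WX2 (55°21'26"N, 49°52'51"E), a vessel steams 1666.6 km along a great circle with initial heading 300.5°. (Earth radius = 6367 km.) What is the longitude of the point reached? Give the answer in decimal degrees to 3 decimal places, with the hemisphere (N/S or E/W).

23.062°E

WX2: φ = +55.35722°, λ = +49.88083°
δ = d/R = 1666.6/6367 = 0.261756 rad
φ₂ = arcsin(sin φ₁ cos δ + cos φ₁ sin δ cos θ)
   = arcsin(0.82271·0.96594 + 0.56846·0.25878·0.50754) = 60.38309°
λ₂ = λ₁ + atan2(sin θ sin δ cos φ₁, cos δ − sin φ₁ sin φ₂) = 23.06176°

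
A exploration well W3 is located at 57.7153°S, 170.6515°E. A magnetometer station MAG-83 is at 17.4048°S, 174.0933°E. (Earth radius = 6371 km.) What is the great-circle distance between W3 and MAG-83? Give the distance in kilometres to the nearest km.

4491 km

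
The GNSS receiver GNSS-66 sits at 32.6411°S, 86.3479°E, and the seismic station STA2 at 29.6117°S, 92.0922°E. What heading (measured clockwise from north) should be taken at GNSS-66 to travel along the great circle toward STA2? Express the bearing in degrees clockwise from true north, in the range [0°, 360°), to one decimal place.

Δλ = 5.7443°
y = sin Δλ · cos φ₂ = 0.087017
x = cos φ₁ sin φ₂ − sin φ₁ cos φ₂ cos Δλ = 0.050494
θ = atan2(y, x) = 59.8745° → 59.8745° (mod 360°)

59.9°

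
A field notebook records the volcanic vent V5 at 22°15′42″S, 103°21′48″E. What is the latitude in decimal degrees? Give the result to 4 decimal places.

22° + 15′/60 + 42″/3600 = 22 + 0.25000 + 0.01167 = 22.2617°

22.2617°S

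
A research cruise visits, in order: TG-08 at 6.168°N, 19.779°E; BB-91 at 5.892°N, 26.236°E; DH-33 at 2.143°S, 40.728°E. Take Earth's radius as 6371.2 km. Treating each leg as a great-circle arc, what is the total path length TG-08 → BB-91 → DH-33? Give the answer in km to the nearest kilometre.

2555 km

TG-08→BB-91: c = 0.112175 rad, d = 714.69 km
BB-91→DH-33: c = 0.288908 rad, d = 1840.69 km
Total = 714.69 + 1840.69 = 2555.38 km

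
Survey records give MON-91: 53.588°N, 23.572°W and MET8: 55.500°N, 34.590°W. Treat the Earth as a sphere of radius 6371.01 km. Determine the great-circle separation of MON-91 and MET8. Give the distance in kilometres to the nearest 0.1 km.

Δφ = 1.9120°,  Δλ = -11.0180°
a = sin²(Δφ/2) + cos φ₁ cos φ₂ sin²(Δλ/2) = 0.003377
c = 2·arcsin(√a) = 0.116290 rad = 6.6629°
d = R·c = 6371.01 × 0.116290 = 740.9 km

740.9 km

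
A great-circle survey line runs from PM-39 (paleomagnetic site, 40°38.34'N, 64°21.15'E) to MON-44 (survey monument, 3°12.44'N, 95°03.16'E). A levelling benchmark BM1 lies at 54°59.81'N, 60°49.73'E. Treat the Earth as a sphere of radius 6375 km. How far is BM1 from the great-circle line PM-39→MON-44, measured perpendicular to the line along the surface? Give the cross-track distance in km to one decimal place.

PM-39: φ = +40.63900°, λ = +64.35250°
MON-44: φ = +3.20733°, λ = +95.05267°
BM1: φ = +54.99683°, λ = +60.82883°
δ₁₃ = central angle PM-39→BM1 = 0.253889 rad  (haversine)
θ₁₃ = bearing PM-39→BM1 = 351.931°,  θ₁₂ = bearing PM-39→MON-44 = 135.387°
dₓₜ = R·arcsin(sin δ₁₃ · sin(θ₁₃ − θ₁₂)) = 6375·arcsin(0.25117·sin(216.544°)) = -957.014 km
|dₓₜ| = 957.014 km

957.0 km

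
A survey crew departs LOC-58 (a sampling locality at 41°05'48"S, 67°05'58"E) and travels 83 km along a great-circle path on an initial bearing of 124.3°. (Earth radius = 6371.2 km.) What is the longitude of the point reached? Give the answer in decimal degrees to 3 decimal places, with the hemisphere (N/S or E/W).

LOC-58: φ = -41.09667°, λ = +67.09944°
δ = d/R = 83/6371.2 = 0.013027 rad
φ₂ = arcsin(sin φ₁ cos δ + cos φ₁ sin δ cos θ)
   = arcsin(-0.65733·0.99992 + 0.75360·0.01303·-0.56353) = -41.51437°
λ₂ = λ₁ + atan2(sin θ sin δ cos φ₁, cos δ − sin φ₁ sin φ₂) = 67.92293°

67.923°E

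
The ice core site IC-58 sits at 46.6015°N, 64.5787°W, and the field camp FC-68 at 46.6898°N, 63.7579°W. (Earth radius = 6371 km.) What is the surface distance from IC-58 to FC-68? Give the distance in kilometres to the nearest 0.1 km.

63.4 km

Δφ = 0.0883°,  Δλ = 0.8208°
a = sin²(Δφ/2) + cos φ₁ cos φ₂ sin²(Δλ/2) = 0.000025
c = 2·arcsin(√a) = 0.009955 rad = 0.5704°
d = R·c = 6371 × 0.009955 = 63.4 km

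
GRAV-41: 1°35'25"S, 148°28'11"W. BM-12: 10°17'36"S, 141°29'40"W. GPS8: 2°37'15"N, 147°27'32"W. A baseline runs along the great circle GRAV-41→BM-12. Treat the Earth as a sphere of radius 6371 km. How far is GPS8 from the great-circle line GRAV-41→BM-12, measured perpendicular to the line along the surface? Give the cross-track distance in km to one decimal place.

GRAV-41: φ = -1.59028°, λ = -148.46972°
BM-12: φ = -10.29333°, λ = -141.49444°
GPS8: φ = +2.62083°, λ = -147.45889°
δ₁₃ = central angle GRAV-41→GPS8 = 0.075584 rad  (haversine)
θ₁₃ = bearing GRAV-41→GPS8 = 13.496°,  θ₁₂ = bearing GRAV-41→BM-12 = 141.740°
dₓₜ = R·arcsin(sin δ₁₃ · sin(θ₁₃ − θ₁₂)) = 6371·arcsin(0.07551·sin(-128.244°)) = -378.060 km
|dₓₜ| = 378.060 km

378.1 km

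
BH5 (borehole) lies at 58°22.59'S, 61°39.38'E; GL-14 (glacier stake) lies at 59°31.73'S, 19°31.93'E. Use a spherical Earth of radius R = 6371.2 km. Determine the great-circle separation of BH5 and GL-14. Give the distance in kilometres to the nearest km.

2379 km

BH5: φ = -58.37650°, λ = +61.65633°
GL-14: φ = -59.52883°, λ = +19.53217°
Δφ = -1.1523°,  Δλ = -42.1242°
a = sin²(Δφ/2) + cos φ₁ cos φ₂ sin²(Δλ/2) = 0.034442
c = 2·arcsin(√a) = 0.373336 rad = 21.3906°
d = R·c = 6371.2 × 0.373336 = 2378.6 km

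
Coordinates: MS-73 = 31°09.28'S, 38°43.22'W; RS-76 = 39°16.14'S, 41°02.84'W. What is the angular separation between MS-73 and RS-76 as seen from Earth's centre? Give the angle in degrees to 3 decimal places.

8.333°

MS-73: φ = -31.15467°, λ = -38.72033°
RS-76: φ = -39.26900°, λ = -41.04733°
Δφ = -8.1143°,  Δλ = -2.3270°
a = sin²(Δφ/2) + cos φ₁ cos φ₂ sin²(Δλ/2) = 0.005279
c = 2·arcsin(√a) = 0.145441 rad = 8.3332°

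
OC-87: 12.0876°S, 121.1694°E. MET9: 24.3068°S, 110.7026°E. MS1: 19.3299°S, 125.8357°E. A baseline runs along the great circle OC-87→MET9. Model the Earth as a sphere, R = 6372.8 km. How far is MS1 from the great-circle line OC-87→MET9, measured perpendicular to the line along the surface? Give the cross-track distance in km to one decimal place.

883.3 km

δ₁₃ = central angle OC-87→MS1 = 0.148707 rad  (haversine)
θ₁₃ = bearing OC-87→MS1 = 148.793°,  θ₁₂ = bearing OC-87→MET9 = 217.620°
dₓₜ = R·arcsin(sin δ₁₃ · sin(θ₁₃ − θ₁₂)) = 6372.8·arcsin(0.14816·sin(-68.828°)) = -883.280 km
|dₓₜ| = 883.280 km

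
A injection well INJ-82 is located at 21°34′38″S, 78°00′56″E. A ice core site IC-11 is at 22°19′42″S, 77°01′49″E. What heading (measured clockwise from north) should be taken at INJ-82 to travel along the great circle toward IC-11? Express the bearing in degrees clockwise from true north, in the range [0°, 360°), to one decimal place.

230.4°

INJ-82: φ = -21.57722°, λ = +78.01556°
IC-11: φ = -22.32833°, λ = +77.03028°
Δλ = -0.9853°
y = sin Δλ · cos φ₂ = -0.015906
x = cos φ₁ sin φ₂ − sin φ₁ cos φ₂ cos Δλ = -0.013159
θ = atan2(y, x) = -129.6011° → 230.3989° (mod 360°)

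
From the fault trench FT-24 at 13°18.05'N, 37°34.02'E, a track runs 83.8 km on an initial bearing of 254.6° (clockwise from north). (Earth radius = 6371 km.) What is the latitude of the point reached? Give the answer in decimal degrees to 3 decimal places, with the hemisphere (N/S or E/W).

FT-24: φ = +13.30083°, λ = +37.56700°
δ = d/R = 83.8/6371 = 0.013153 rad
φ₂ = arcsin(sin φ₁ cos δ + cos φ₁ sin δ cos θ)
   = arcsin(0.23006·0.99991 + 0.97318·0.01315·-0.26556) = 13.09962°
λ₂ = λ₁ + atan2(sin θ sin δ cos φ₁, cos δ − sin φ₁ sin φ₂) = 36.82102°

13.100°N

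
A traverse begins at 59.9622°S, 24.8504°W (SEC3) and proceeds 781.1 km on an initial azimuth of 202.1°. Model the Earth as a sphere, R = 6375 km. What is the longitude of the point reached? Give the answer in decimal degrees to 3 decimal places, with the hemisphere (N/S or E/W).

31.428°W

δ = d/R = 781.1/6375 = 0.122525 rad
φ₂ = arcsin(sin φ₁ cos δ + cos φ₁ sin δ cos θ)
   = arcsin(-0.86570·0.99250 + 0.50057·0.12222·-0.92653) = -66.33241°
λ₂ = λ₁ + atan2(sin θ sin δ cos φ₁, cos δ − sin φ₁ sin φ₂) = -31.42779°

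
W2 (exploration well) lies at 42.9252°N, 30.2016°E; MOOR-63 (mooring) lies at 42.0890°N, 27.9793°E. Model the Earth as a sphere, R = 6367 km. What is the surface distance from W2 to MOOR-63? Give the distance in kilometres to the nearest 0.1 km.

Δφ = -0.8362°,  Δλ = -2.2223°
a = sin²(Δφ/2) + cos φ₁ cos φ₂ sin²(Δλ/2) = 0.000258
c = 2·arcsin(√a) = 0.032101 rad = 1.8392°
d = R·c = 6367 × 0.032101 = 204.4 km

204.4 km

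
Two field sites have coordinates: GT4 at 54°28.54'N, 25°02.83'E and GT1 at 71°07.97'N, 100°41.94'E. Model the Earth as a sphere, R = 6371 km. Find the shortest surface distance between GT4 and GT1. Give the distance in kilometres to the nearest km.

3919 km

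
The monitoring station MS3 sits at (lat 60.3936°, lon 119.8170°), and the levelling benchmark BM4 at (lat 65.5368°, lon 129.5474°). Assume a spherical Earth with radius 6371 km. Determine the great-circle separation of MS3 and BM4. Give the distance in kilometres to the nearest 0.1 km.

752.6 km

Δφ = 5.1432°,  Δλ = 9.7304°
a = sin²(Δφ/2) + cos φ₁ cos φ₂ sin²(Δλ/2) = 0.003485
c = 2·arcsin(√a) = 0.118132 rad = 6.7684°
d = R·c = 6371 × 0.118132 = 752.6 km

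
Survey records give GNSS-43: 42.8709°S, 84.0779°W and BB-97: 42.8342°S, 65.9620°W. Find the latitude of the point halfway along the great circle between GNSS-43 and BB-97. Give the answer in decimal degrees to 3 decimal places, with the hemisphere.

Bx = cos φ₂ cos Δλ = 0.696973,  By = cos φ₂ sin Δλ = 0.228020
φₘ = atan2(sin φ₁ + sin φ₂, √((cos φ₁ + Bx)² + By²)) = -43.21120°
λₘ = λ₁ + atan2(By, cos φ₁ + Bx) = -75.01724°

43.211°S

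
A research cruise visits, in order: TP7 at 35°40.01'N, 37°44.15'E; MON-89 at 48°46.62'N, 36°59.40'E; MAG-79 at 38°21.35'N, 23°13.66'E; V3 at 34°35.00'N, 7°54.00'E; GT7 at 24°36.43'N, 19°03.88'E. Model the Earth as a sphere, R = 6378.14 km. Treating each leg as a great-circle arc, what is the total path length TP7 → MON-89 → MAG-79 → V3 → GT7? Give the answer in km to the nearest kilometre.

6042 km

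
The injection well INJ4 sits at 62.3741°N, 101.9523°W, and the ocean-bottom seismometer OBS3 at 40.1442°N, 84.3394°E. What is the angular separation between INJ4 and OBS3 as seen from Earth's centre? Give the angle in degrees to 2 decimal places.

77.36°

Δφ = -22.2299°,  Δλ = -173.7083°
a = sin²(Δφ/2) + cos φ₁ cos φ₂ sin²(Δλ/2) = 0.390557
c = 2·arcsin(√a) = 1.350123 rad = 77.3564°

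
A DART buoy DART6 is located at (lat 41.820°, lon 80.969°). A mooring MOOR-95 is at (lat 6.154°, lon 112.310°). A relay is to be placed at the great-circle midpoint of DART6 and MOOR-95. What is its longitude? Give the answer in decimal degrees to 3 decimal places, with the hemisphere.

Bx = cos φ₂ cos Δλ = 0.849165,  By = cos φ₂ sin Δλ = 0.517133
φₘ = atan2(sin φ₁ + sin φ₂, √((cos φ₁ + Bx)² + By²)) = 24.78569°
λₘ = λ₁ + atan2(By, cos φ₁ + Bx) = 98.93904°

98.939°E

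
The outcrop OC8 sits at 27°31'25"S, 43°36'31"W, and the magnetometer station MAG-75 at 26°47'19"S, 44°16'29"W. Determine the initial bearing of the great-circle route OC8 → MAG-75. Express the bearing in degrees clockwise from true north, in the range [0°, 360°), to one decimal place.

OC8: φ = -27.52361°, λ = -43.60861°
MAG-75: φ = -26.78861°, λ = -44.27472°
Δλ = -0.6661°
y = sin Δλ · cos φ₂ = -0.010378
x = cos φ₁ sin φ₂ − sin φ₁ cos φ₂ cos Δλ = 0.012800
θ = atan2(y, x) = -39.0342° → 320.9658° (mod 360°)

321.0°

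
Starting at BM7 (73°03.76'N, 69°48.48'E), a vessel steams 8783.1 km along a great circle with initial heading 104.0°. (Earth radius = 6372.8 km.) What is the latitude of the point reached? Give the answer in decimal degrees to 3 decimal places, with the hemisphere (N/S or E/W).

BM7: φ = +73.06267°, λ = +69.80800°
δ = d/R = 8783.1/6372.8 = 1.378217 rad
φ₂ = arcsin(sin φ₁ cos δ + cos φ₁ sin δ cos θ)
   = arcsin(0.95662·0.19139 + 0.29133·0.98151·-0.24192) = 6.54101°
λ₂ = λ₁ + atan2(sin θ sin δ cos φ₁, cos δ − sin φ₁ sin φ₂) = 143.26344°

6.541°N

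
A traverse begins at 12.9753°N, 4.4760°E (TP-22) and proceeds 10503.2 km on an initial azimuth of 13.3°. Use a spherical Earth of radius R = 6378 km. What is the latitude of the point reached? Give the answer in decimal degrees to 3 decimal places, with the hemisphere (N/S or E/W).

68.210°N

δ = d/R = 10503.2/6378 = 1.646786 rad
φ₂ = arcsin(sin φ₁ cos δ + cos φ₁ sin δ cos θ)
   = arcsin(0.22453·-0.07592 + 0.97447·0.99711·0.97318) = 68.20965°
λ₂ = λ₁ + atan2(sin θ sin δ cos φ₁, cos δ − sin φ₁ sin φ₂) = 146.31025°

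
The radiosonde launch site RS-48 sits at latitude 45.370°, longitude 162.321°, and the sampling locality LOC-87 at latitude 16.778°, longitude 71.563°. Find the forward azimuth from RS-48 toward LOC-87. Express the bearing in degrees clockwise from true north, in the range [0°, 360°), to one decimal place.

282.5°

Δλ = -90.7580°
y = sin Δλ · cos φ₂ = -0.957347
x = cos φ₁ sin φ₂ − sin φ₁ cos φ₂ cos Δλ = 0.211808
θ = atan2(y, x) = -77.5246° → 282.4754° (mod 360°)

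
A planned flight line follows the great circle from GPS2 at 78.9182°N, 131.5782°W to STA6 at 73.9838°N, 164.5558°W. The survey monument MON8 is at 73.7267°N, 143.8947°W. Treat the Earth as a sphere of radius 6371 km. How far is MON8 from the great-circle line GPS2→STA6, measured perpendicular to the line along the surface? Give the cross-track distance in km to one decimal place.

δ₁₃ = central angle GPS2→MON8 = 0.103408 rad  (haversine)
θ₁₃ = bearing GPS2→MON8 = 215.385°,  θ₁₂ = bearing GPS2→STA6 = 254.238°
dₓₜ = R·arcsin(sin δ₁₃ · sin(θ₁₃ − θ₁₂)) = 6371·arcsin(0.10322·sin(-38.852°)) = -412.833 km
|dₓₜ| = 412.833 km

412.8 km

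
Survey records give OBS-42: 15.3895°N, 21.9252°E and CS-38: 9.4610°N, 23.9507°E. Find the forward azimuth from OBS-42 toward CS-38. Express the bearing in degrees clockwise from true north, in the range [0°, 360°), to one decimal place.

161.3°

Δλ = 2.0255°
y = sin Δλ · cos φ₂ = 0.034864
x = cos φ₁ sin φ₂ − sin φ₁ cos φ₂ cos Δλ = -0.103124
θ = atan2(y, x) = 161.3209° → 161.3209° (mod 360°)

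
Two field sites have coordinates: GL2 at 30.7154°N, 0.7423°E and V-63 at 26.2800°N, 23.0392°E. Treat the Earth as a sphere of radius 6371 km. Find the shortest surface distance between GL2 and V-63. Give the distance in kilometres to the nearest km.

Δφ = -4.4354°,  Δλ = 22.2969°
a = sin²(Δφ/2) + cos φ₁ cos φ₂ sin²(Δλ/2) = 0.030316
c = 2·arcsin(√a) = 0.350012 rad = 20.0542°
d = R·c = 6371 × 0.350012 = 2229.9 km

2230 km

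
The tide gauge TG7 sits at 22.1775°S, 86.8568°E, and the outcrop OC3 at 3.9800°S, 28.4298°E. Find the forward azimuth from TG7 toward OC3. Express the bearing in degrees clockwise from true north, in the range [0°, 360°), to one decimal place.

Δλ = -58.4270°
y = sin Δλ · cos φ₂ = -0.849919
x = cos φ₁ sin φ₂ − sin φ₁ cos φ₂ cos Δλ = 0.132891
θ = atan2(y, x) = -81.1133° → 278.8867° (mod 360°)

278.9°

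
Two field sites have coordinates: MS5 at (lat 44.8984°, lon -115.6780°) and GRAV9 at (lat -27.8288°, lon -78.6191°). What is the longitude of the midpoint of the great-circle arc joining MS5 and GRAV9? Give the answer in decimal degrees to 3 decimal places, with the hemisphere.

Bx = cos φ₂ cos Δλ = 0.705723,  By = cos φ₂ sin Δλ = 0.532939
φₘ = atan2(sin φ₁ + sin φ₂, √((cos φ₁ + Bx)² + By²)) = 8.98793°
λₘ = λ₁ + atan2(By, cos φ₁ + Bx) = -95.02760°

95.028°W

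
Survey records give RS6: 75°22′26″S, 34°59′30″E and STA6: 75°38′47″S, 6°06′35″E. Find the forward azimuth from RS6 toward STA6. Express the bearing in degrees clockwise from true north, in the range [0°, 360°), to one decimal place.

RS6: φ = -75.37389°, λ = +34.99167°
STA6: φ = -75.64639°, λ = +6.10972°
Δλ = -28.8819°
y = sin Δλ · cos φ₂ = -0.119740
x = cos φ₁ sin φ₂ − sin φ₁ cos φ₂ cos Δλ = -0.034592
θ = atan2(y, x) = -106.1136° → 253.8864° (mod 360°)

253.9°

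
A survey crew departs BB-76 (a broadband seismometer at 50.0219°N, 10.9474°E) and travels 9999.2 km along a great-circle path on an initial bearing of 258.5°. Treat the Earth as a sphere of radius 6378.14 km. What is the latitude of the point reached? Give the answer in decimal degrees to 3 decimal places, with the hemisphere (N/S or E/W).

7.224°S

δ = d/R = 9999.2/6378.14 = 1.567730 rad
φ₂ = arcsin(sin φ₁ cos δ + cos φ₁ sin δ cos θ)
   = arcsin(0.76629·0.00307 + 0.64249·1.00000·-0.19937) = -7.22363°
λ₂ = λ₁ + atan2(sin θ sin δ cos φ₁, cos δ − sin φ₁ sin φ₂) = -70.07889°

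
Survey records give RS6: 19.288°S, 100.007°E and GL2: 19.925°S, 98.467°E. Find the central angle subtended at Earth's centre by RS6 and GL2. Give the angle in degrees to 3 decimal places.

1.584°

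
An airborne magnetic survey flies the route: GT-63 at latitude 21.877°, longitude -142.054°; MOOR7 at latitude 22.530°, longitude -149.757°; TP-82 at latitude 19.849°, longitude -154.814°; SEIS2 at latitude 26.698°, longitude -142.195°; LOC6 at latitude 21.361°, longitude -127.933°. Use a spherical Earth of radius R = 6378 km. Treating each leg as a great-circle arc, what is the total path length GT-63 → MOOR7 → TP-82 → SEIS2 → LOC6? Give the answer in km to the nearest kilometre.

4464 km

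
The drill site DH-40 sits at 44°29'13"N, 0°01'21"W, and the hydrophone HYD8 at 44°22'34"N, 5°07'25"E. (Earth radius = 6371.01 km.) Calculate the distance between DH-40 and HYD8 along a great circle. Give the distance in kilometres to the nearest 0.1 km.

408.7 km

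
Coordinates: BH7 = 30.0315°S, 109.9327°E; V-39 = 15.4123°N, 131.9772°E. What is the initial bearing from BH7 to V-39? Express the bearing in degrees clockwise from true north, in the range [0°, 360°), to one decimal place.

Δλ = 22.0445°
y = sin Δλ · cos φ₂ = 0.361829
x = cos φ₁ sin φ₂ − sin φ₁ cos φ₂ cos Δλ = 0.677290
θ = atan2(y, x) = 28.1125° → 28.1125° (mod 360°)

28.1°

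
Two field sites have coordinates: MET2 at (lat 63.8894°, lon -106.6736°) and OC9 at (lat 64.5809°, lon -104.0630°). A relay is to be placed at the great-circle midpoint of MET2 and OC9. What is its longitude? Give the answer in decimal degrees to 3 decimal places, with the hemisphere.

Bx = cos φ₂ cos Δλ = 0.428791,  By = cos φ₂ sin Δλ = 0.019551
φₘ = atan2(sin φ₁ + sin φ₂, √((cos φ₁ + Bx)² + By²)) = 64.24097°
λₘ = λ₁ + atan2(By, cos φ₁ + Bx) = -105.38462°

105.385°W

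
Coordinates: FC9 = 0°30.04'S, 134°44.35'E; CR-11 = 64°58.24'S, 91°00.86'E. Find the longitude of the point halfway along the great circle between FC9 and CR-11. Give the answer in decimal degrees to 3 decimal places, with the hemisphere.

122.115°E

FC9: φ = -0.50067°, λ = +134.73917°
CR-11: φ = -64.97067°, λ = +91.01433°
Bx = cos φ₂ cos Δλ = 0.305748,  By = cos φ₂ sin Δλ = -0.292433
φₘ = atan2(sin φ₁ + sin φ₂, √((cos φ₁ + Bx)² + By²)) = -34.36043°
λₘ = λ₁ + atan2(By, cos φ₁ + Bx) = 122.11527°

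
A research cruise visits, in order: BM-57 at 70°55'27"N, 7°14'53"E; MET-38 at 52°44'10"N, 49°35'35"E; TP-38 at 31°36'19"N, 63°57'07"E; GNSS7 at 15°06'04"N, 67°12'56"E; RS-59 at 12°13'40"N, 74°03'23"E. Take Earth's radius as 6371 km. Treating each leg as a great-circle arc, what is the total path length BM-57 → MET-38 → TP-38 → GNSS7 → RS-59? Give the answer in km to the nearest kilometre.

8186 km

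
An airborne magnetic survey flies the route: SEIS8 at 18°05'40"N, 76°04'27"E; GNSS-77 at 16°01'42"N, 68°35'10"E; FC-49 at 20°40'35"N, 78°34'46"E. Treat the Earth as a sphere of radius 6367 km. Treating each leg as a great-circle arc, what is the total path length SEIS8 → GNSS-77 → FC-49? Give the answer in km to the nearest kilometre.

SEIS8: φ = +18.09444°, λ = +76.07417°
GNSS-77: φ = +16.02833°, λ = +68.58611°
FC-49: φ = +20.67639°, λ = +78.57944°
SEIS8→GNSS-77: c = 0.130024 rad, d = 827.86 km
GNSS-77→FC-49: c = 0.184281 rad, d = 1173.32 km
Total = 827.86 + 1173.32 = 2001.18 km

2001 km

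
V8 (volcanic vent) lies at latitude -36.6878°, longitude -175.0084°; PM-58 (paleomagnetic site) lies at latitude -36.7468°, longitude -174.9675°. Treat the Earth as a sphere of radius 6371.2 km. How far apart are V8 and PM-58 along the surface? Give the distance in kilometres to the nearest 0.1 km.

Δφ = -0.0590°,  Δλ = 0.0409°
a = sin²(Δφ/2) + cos φ₁ cos φ₂ sin²(Δλ/2) = 0.000000
c = 2·arcsin(√a) = 0.001178 rad = 0.0675°
d = R·c = 6371.2 × 0.001178 = 7.5 km

7.5 km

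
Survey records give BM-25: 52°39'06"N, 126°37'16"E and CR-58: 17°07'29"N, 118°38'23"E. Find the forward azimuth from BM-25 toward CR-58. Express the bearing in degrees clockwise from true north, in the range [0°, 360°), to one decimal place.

193.0°

BM-25: φ = +52.65167°, λ = +126.62111°
CR-58: φ = +17.12472°, λ = +118.63972°
Δλ = -7.9814°
y = sin Δλ · cos φ₂ = -0.132696
x = cos φ₁ sin φ₂ − sin φ₁ cos φ₂ cos Δλ = -0.573727
θ = atan2(y, x) = -166.9772° → 193.0228° (mod 360°)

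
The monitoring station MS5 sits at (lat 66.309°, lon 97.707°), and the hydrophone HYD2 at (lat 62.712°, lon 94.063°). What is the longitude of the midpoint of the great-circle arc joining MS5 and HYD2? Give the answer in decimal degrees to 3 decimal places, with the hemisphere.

Bx = cos φ₂ cos Δλ = 0.457537,  By = cos φ₂ sin Δλ = -0.029139
φₘ = atan2(sin φ₁ + sin φ₂, √((cos φ₁ + Bx)² + By²)) = 64.52170°
λₘ = λ₁ + atan2(By, cos φ₁ + Bx) = 95.76496°

95.765°E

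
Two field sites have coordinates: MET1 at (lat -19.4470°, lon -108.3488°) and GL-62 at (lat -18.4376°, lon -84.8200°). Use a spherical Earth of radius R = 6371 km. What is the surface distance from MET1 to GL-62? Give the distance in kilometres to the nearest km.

Δφ = 1.0094°,  Δλ = 23.5288°
a = sin²(Δφ/2) + cos φ₁ cos φ₂ sin²(Δλ/2) = 0.037264
c = 2·arcsin(√a) = 0.388517 rad = 22.2604°
d = R·c = 6371 × 0.388517 = 2475.2 km

2475 km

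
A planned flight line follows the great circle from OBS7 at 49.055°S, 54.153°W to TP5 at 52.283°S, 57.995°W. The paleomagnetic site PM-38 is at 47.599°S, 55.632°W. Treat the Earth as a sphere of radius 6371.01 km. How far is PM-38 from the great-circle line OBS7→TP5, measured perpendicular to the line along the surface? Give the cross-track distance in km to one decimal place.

183.7 km

δ₁₃ = central angle OBS7→PM-38 = 0.030663 rad  (haversine)
θ₁₃ = bearing OBS7→PM-38 = 325.411°,  θ₁₂ = bearing OBS7→TP5 = 215.557°
dₓₜ = R·arcsin(sin δ₁₃ · sin(θ₁₃ − θ₁₂)) = 6371.01·arcsin(0.03066·sin(109.855°)) = 183.741 km
|dₓₜ| = 183.741 km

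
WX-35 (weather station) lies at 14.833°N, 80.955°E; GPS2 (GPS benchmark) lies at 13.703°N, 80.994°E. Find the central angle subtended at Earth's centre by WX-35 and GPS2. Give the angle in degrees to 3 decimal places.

Δφ = -1.1300°,  Δλ = 0.0390°
a = sin²(Δφ/2) + cos φ₁ cos φ₂ sin²(Δλ/2) = 0.000097
c = 2·arcsin(√a) = 0.019733 rad = 1.1306°

1.131°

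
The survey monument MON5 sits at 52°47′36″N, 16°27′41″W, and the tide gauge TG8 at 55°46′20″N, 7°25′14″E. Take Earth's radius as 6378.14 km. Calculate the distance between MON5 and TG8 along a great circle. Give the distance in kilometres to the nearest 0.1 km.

MON5: φ = +52.79333°, λ = -16.46139°
TG8: φ = +55.77222°, λ = +7.42056°
Δφ = 2.9789°,  Δλ = 23.8819°
a = sin²(Δφ/2) + cos φ₁ cos φ₂ sin²(Δλ/2) = 0.015236
c = 2·arcsin(√a) = 0.247502 rad = 14.1808°
d = R·c = 6378.14 × 0.247502 = 1578.6 km

1578.6 km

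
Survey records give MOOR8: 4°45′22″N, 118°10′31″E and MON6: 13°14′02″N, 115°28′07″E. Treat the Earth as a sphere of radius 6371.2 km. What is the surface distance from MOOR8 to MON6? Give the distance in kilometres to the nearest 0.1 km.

MOOR8: φ = +4.75611°, λ = +118.17528°
MON6: φ = +13.23389°, λ = +115.46861°
Δφ = 8.4778°,  Δλ = -2.7067°
a = sin²(Δφ/2) + cos φ₁ cos φ₂ sin²(Δλ/2) = 0.006005
c = 2·arcsin(√a) = 0.155134 rad = 8.8885°
d = R·c = 6371.2 × 0.155134 = 988.4 km

988.4 km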